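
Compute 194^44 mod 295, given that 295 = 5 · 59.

Mod 5: 194 ≡ 4; since 4 | 44, by Fermat 4^44 ≡ 1 (mod 5).
Mod 59: 194 ≡ 17; 17^44 ≡ 28 (mod 59).
Combine by CRT: x ≡ 1 (mod 5), x ≡ 28 (mod 59) ⇒ x ≡ 146 (mod 295).

146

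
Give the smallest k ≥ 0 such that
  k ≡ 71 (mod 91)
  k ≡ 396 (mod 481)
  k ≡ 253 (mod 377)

39838

gcd(91, 481) = 13 and 13 | (396 − 71), so the pair is consistent; merging gives k ≡ 2801 (mod 3367), where 3367 = lcm(91, 481).
gcd(3367, 377) = 13 and 13 | (253 − 2801), so the pair is consistent; merging gives k ≡ 39838 (mod 97643), where 97643 = lcm(3367, 377).
The solution is unique modulo lcm(91, 481, 377) = 97643.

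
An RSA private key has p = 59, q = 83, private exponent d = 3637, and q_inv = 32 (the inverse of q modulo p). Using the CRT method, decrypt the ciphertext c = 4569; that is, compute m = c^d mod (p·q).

d_p = d mod (p−1) = 3637 mod 58 = 41; d_q = d mod (q−1) = 29.
m₁ = c^(d_p) mod p: c ≡ 26 (mod 59), and 26^41 mod 59 = 57.
m₂ = c^(d_q) mod q: c ≡ 4 (mod 83), and 4^29 mod 83 = 68.
h = q_inv·(m₁ − m₂) mod p = 32·(57 − 68) mod 59 = 2.
m = m₂ + h·q = 68 + 2·83 = 234.

234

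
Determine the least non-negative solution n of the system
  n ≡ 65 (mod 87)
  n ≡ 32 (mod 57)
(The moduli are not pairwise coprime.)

1457

gcd(87, 57) = 3 and 3 | (32 − 65), so the pair is consistent; merging gives n ≡ 1457 (mod 1653), where 1653 = lcm(87, 57).
The solution is unique modulo lcm(87, 57) = 1653.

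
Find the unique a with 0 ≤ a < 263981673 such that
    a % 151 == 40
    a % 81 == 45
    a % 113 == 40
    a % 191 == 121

127989603

The moduli are pairwise coprime; N = 151·81·113·191 = 263981673.
N/151 = 1748223; 1748223 ≡ 96 (mod 151); 96·140 ≡ 1, so inverse 140.
N/81 = 3259033; 3259033 ≡ 79 (mod 81); 79·40 ≡ 1, so inverse 40.
N/113 = 2336121; 2336121 ≡ 72 (mod 113); 72·11 ≡ 1, so inverse 11.
N/191 = 1382103; 1382103 ≡ 27 (mod 191); 27·92 ≡ 1, so inverse 92.
a ≡ 40·1748223·140 + 45·3259033·40 + 40·2336121·11 + 121·1382103·92 = 32069772036.
32069772036 mod 263981673 = 127989603.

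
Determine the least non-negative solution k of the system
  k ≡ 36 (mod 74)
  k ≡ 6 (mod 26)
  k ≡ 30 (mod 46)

19350

gcd(74, 26) = 2 and 2 | (6 − 36), so the pair is consistent; merging gives k ≡ 110 (mod 962), where 962 = lcm(74, 26).
gcd(962, 46) = 2 and 2 | (30 − 110), so the pair is consistent; merging gives k ≡ 19350 (mod 22126), where 22126 = lcm(962, 46).
The solution is unique modulo lcm(74, 26, 46) = 22126.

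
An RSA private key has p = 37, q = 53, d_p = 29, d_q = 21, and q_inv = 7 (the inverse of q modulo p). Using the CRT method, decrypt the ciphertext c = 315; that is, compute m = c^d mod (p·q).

1867

m₁ = c^(d_p) mod p: c ≡ 19 (mod 37), and 19^29 mod 37 = 17.
m₂ = c^(d_q) mod q: c ≡ 50 (mod 53), and 50^21 mod 53 = 12.
h = q_inv·(m₁ − m₂) mod p = 7·(17 − 12) mod 37 = 35.
m = m₂ + h·q = 12 + 35·53 = 1867.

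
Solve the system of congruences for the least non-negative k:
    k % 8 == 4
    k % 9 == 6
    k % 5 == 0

The moduli are pairwise coprime; N = 8·9·5 = 360.
N/8 = 45; 45 ≡ 5 (mod 8); 5·5 ≡ 1, so inverse 5.
N/9 = 40; 40 ≡ 4 (mod 9); 4·7 ≡ 1, so inverse 7.
N/5 = 72; 72 ≡ 2 (mod 5); 2·3 ≡ 1, so inverse 3.
k ≡ 4·45·5 + 6·40·7 + 0·72·3 = 2580.
2580 mod 360 = 60.

60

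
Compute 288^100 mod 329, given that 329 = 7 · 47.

Mod 7: 288 ≡ 1; by Fermat, exponent reduces to 100 mod 6 = 4; 1^4 ≡ 1 (mod 7).
Mod 47: 288 ≡ 6; by Fermat, exponent reduces to 100 mod 46 = 8; 6^8 ≡ 24 (mod 47).
Combine by CRT: x ≡ 1 (mod 7), x ≡ 24 (mod 47) ⇒ x ≡ 71 (mod 329).

71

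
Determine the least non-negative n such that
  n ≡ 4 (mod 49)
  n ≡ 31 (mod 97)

From n ≡ 4 (mod 49) write n = 4 + 49t. Substituting into n ≡ 31 (mod 97) gives 49t ≡ 27 (mod 97), and since 49⁻¹ ≡ 2 (mod 97), t ≡ 54. Hence n ≡ 4 + 49·54 = 2650 (mod 4753).

2650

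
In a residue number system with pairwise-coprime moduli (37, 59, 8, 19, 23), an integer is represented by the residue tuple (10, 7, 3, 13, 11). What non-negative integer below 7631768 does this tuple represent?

3070603

Combine the congruences pairwise.
From x ≡ 10 (mod 37) write x = 10 + 37t. Substituting into x ≡ 7 (mod 59) gives 37t ≡ 56 (mod 59), and since 37⁻¹ ≡ 8 (mod 59), t ≡ 35. Hence x ≡ 10 + 37·35 = 1305 (mod 2183).
From x ≡ 1305 (mod 2183) write x = 1305 + 2183t. Substituting into x ≡ 3 (mod 8) gives 2183t ≡ 2 (mod 8), and since 7⁻¹ ≡ 7 (mod 8), t ≡ 6. Hence x ≡ 1305 + 2183·6 = 14403 (mod 17464).
From x ≡ 14403 (mod 17464) write x = 14403 + 17464t. Substituting into x ≡ 13 (mod 19) gives 17464t ≡ 12 (mod 19), and since 3⁻¹ ≡ 13 (mod 19), t ≡ 4. Hence x ≡ 14403 + 17464·4 = 84259 (mod 331816).
From x ≡ 84259 (mod 331816) write x = 84259 + 331816t. Substituting into x ≡ 11 (mod 23) gives 331816t ≡ 1 (mod 23), and since 18⁻¹ ≡ 9 (mod 23), t ≡ 9. Hence x ≡ 84259 + 331816·9 = 3070603 (mod 7631768).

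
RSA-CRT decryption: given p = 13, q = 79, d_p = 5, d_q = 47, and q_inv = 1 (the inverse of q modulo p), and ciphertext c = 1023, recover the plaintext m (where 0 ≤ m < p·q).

666

m₁ = c^(d_p) mod p: c ≡ 9 (mod 13), and 9^5 mod 13 = 3.
m₂ = c^(d_q) mod q: c ≡ 75 (mod 79), and 75^47 mod 79 = 34.
h = q_inv·(m₁ − m₂) mod p = 1·(3 − 34) mod 13 = 8.
m = m₂ + h·q = 34 + 8·79 = 666.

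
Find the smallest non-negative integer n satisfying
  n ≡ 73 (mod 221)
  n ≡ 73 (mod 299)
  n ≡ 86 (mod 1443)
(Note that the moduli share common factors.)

Combine the congruences pairwise.
gcd(221, 299) = 13 and 13 | (73 − 73), so the pair is consistent; merging gives n ≡ 73 (mod 5083), where 5083 = lcm(221, 299).
gcd(5083, 1443) = 13 and 13 | (86 − 73), so the pair is consistent; merging gives n ≡ 340634 (mod 564213), where 564213 = lcm(5083, 1443).
The solution is unique modulo lcm(221, 299, 1443) = 564213.

340634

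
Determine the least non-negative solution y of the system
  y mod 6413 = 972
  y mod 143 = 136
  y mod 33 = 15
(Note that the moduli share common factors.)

Combine the congruences pairwise.
gcd(6413, 143) = 11 and 11 | (136 − 972), so the pair is consistent; merging gives y ≡ 77928 (mod 83369), where 83369 = lcm(6413, 143).
gcd(83369, 33) = 11 and 11 | (15 − 77928), so the pair is consistent; merging gives y ≡ 77928 (mod 250107), where 250107 = lcm(83369, 33).
The solution is unique modulo lcm(6413, 143, 33) = 250107.

77928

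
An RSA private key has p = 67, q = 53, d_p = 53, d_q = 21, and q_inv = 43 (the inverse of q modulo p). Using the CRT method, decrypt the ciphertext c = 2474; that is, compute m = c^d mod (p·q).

m₁ = c^(d_p) mod p: c ≡ 62 (mod 67), and 62^53 mod 67 = 59.
m₂ = c^(d_q) mod q: c ≡ 36 (mod 53), and 36^21 mod 53 = 49.
h = q_inv·(m₁ − m₂) mod p = 43·(59 − 49) mod 67 = 28.
m = m₂ + h·q = 49 + 28·53 = 1533.

1533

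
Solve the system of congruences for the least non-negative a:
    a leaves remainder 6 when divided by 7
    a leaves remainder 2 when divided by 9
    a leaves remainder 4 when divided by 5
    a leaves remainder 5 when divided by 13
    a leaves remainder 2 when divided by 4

From a ≡ 6 (mod 7) write a = 6 + 7t. Substituting into a ≡ 2 (mod 9) gives 7t ≡ 5 (mod 9), and since 7⁻¹ ≡ 4 (mod 9), t ≡ 2. Hence a ≡ 6 + 7·2 = 20 (mod 63).
From a ≡ 20 (mod 63) write a = 20 + 63t. Substituting into a ≡ 4 (mod 5) gives 63t ≡ 4 (mod 5), and since 3⁻¹ ≡ 2 (mod 5), t ≡ 3. Hence a ≡ 20 + 63·3 = 209 (mod 315).
From a ≡ 209 (mod 315) write a = 209 + 315t. Substituting into a ≡ 5 (mod 13) gives 315t ≡ 4 (mod 13), and since 3⁻¹ ≡ 9 (mod 13), t ≡ 10. Hence a ≡ 209 + 315·10 = 3359 (mod 4095).
From a ≡ 3359 (mod 4095) write a = 3359 + 4095t. Substituting into a ≡ 2 (mod 4) gives 4095t ≡ 3 (mod 4), and since 3⁻¹ ≡ 3 (mod 4), t ≡ 1. Hence a ≡ 3359 + 4095·1 = 7454 (mod 16380).

7454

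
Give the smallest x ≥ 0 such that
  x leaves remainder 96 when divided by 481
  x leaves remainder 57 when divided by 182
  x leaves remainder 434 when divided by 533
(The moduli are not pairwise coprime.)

gcd(481, 182) = 13 and 13 | (57 − 96), so the pair is consistent; merging gives x ≡ 4425 (mod 6734), where 6734 = lcm(481, 182).
gcd(6734, 533) = 13 and 13 | (434 − 4425), so the pair is consistent; merging gives x ≡ 105435 (mod 276094), where 276094 = lcm(6734, 533).
The solution is unique modulo lcm(481, 182, 533) = 276094.

105435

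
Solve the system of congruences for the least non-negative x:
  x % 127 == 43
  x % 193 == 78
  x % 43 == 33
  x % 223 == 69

The moduli are pairwise coprime; N = 127·193·43·223 = 235035979.
N/127 = 1850677; 1850677 ≡ 33 (mod 127); 33·77 ≡ 1, so inverse 77.
N/193 = 1217803; 1217803 ≡ 166 (mod 193); 166·50 ≡ 1, so inverse 50.
N/43 = 5465953; 5465953 ≡ 8 (mod 43); 8·27 ≡ 1, so inverse 27.
N/223 = 1053973; 1053973 ≡ 75 (mod 223); 75·113 ≡ 1, so inverse 113.
x ≡ 43·1850677·77 + 78·1217803·50 + 33·5465953·27 + 69·1053973·113 = 23965014851.
23965014851 mod 235035979 = 226380972.

226380972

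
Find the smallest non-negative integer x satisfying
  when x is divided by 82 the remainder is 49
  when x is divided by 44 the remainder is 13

gcd(82, 44) = 2 and 2 | (13 − 49), so the pair is consistent; merging gives x ≡ 541 (mod 1804), where 1804 = lcm(82, 44).
The solution is unique modulo lcm(82, 44) = 1804.

541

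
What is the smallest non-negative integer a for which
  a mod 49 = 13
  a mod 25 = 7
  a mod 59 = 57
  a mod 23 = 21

The moduli are pairwise coprime; N = 49·25·59·23 = 1662325.
N/49 = 33925; 33925 ≡ 17 (mod 49); 17·26 ≡ 1, so inverse 26.
N/25 = 66493; 66493 ≡ 18 (mod 25); 18·7 ≡ 1, so inverse 7.
N/59 = 28175; 28175 ≡ 32 (mod 59); 32·24 ≡ 1, so inverse 24.
N/23 = 72275; 72275 ≡ 9 (mod 23); 9·18 ≡ 1, so inverse 18.
a ≡ 13·33925·26 + 7·66493·7 + 57·28175·24 + 21·72275·18 = 80588157.
80588157 mod 1662325 = 796557.

796557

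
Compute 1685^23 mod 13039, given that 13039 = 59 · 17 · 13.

Mod 59: 1685 ≡ 33; 33^23 ≡ 18 (mod 59).
Mod 17: 1685 ≡ 2; by Fermat, exponent reduces to 23 mod 16 = 7; 2^7 ≡ 9 (mod 17).
Mod 13: 1685 ≡ 8; by Fermat, exponent reduces to 23 mod 12 = 11; 8^11 ≡ 5 (mod 13).
Combine by CRT: x ≡ 18 (mod 59), x ≡ 9 (mod 17), x ≡ 5 (mod 13) ⇒ x ≡ 3086 (mod 13039).

3086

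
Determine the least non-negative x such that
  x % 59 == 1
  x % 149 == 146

From x ≡ 1 (mod 59) write x = 1 + 59t. Substituting into x ≡ 146 (mod 149) gives 59t ≡ 145 (mod 149), and since 59⁻¹ ≡ 48 (mod 149), t ≡ 106. Hence x ≡ 1 + 59·106 = 6255 (mod 8791).

6255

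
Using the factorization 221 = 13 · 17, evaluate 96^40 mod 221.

Mod 13: 96 ≡ 5; by Fermat, exponent reduces to 40 mod 12 = 4; 5^4 ≡ 1 (mod 13).
Mod 17: 96 ≡ 11; by Fermat, exponent reduces to 40 mod 16 = 8; 11^8 ≡ 16 (mod 17).
Combine by CRT: x ≡ 1 (mod 13), x ≡ 16 (mod 17) ⇒ x ≡ 118 (mod 221).

118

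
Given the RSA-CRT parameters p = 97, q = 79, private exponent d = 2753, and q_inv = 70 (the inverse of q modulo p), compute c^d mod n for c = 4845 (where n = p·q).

2702

d_p = d mod (p−1) = 2753 mod 96 = 65; d_q = d mod (q−1) = 23.
m₁ = c^(d_p) mod p: c ≡ 92 (mod 97), and 92^65 mod 97 = 83.
m₂ = c^(d_q) mod q: c ≡ 26 (mod 79), and 26^23 mod 79 = 16.
h = q_inv·(m₁ − m₂) mod p = 70·(83 − 16) mod 97 = 34.
m = m₂ + h·q = 16 + 34·79 = 2702.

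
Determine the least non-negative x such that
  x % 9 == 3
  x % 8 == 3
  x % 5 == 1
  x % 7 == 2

The moduli are pairwise coprime; N = 9·8·5·7 = 2520.
N/9 = 280; 280 ≡ 1 (mod 9), inverse 1.
N/8 = 315; 315 ≡ 3 (mod 8); 3·3 ≡ 1, so inverse 3.
N/5 = 504; 504 ≡ 4 (mod 5); 4·4 ≡ 1, so inverse 4.
N/7 = 360; 360 ≡ 3 (mod 7); 3·5 ≡ 1, so inverse 5.
x ≡ 3·280·1 + 3·315·3 + 1·504·4 + 2·360·5 = 9291.
9291 mod 2520 = 1731.

1731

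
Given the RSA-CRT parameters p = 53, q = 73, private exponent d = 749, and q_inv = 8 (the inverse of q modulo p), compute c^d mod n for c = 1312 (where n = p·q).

d_p = d mod (p−1) = 749 mod 52 = 21; d_q = d mod (q−1) = 29.
m₁ = c^(d_p) mod p: c ≡ 40 (mod 53), and 40^21 mod 53 = 17.
m₂ = c^(d_q) mod q: c ≡ 71 (mod 73), and 71^29 mod 73 = 69.
h = q_inv·(m₁ − m₂) mod p = 8·(17 − 69) mod 53 = 8.
m = m₂ + h·q = 69 + 8·73 = 653.

653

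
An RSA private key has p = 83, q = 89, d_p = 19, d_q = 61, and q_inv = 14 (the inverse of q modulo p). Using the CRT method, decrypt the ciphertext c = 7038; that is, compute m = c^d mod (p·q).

m₁ = c^(d_p) mod p: c ≡ 66 (mod 83), and 66^19 mod 83 = 62.
m₂ = c^(d_q) mod q: c ≡ 7 (mod 89), and 7^61 mod 89 = 66.
h = q_inv·(m₁ − m₂) mod p = 14·(62 − 66) mod 83 = 27.
m = m₂ + h·q = 66 + 27·89 = 2469.

2469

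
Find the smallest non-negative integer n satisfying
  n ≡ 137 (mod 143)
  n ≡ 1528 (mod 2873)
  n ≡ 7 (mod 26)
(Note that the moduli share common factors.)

10147

gcd(143, 2873) = 13 and 13 | (1528 − 137), so the pair is consistent; merging gives n ≡ 10147 (mod 31603), where 31603 = lcm(143, 2873).
gcd(31603, 26) = 13 and 13 | (7 − 10147), so the pair is consistent; merging gives n ≡ 10147 (mod 63206), where 63206 = lcm(31603, 26).
The solution is unique modulo lcm(143, 2873, 26) = 63206.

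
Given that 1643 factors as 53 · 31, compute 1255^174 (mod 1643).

808

Mod 53: 1255 ≡ 36; by Fermat, exponent reduces to 174 mod 52 = 18; 36^18 ≡ 13 (mod 53).
Mod 31: 1255 ≡ 15; by Fermat, exponent reduces to 174 mod 30 = 24; 15^24 ≡ 2 (mod 31).
Combine by CRT: x ≡ 13 (mod 53), x ≡ 2 (mod 31) ⇒ x ≡ 808 (mod 1643).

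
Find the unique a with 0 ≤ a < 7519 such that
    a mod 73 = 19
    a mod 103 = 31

From a ≡ 19 (mod 73) write a = 19 + 73t. Substituting into a ≡ 31 (mod 103) gives 73t ≡ 12 (mod 103), and since 73⁻¹ ≡ 24 (mod 103), t ≡ 82. Hence a ≡ 19 + 73·82 = 6005 (mod 7519).

6005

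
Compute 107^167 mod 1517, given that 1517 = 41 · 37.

Mod 41: 107 ≡ 25; by Fermat, exponent reduces to 167 mod 40 = 7; 25^7 ≡ 31 (mod 41).
Mod 37: 107 ≡ 33; by Fermat, exponent reduces to 167 mod 36 = 23; 33^23 ≡ 12 (mod 37).
Combine by CRT: x ≡ 31 (mod 41), x ≡ 12 (mod 37) ⇒ x ≡ 974 (mod 1517).

974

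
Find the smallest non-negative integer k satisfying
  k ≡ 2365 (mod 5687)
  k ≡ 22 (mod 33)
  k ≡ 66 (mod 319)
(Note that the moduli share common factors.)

gcd(5687, 33) = 11 and 11 | (22 − 2365), so the pair is consistent; merging gives k ≡ 2365 (mod 17061), where 17061 = lcm(5687, 33).
gcd(17061, 319) = 11 and 11 | (66 − 2365), so the pair is consistent; merging gives k ≡ 207097 (mod 494769), where 494769 = lcm(17061, 319).
The solution is unique modulo lcm(5687, 33, 319) = 494769.

207097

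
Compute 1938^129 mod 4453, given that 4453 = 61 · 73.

2319

Mod 61: 1938 ≡ 47; by Fermat, exponent reduces to 129 mod 60 = 9; 47^9 ≡ 1 (mod 61).
Mod 73: 1938 ≡ 40; by Fermat, exponent reduces to 129 mod 72 = 57; 40^57 ≡ 56 (mod 73).
Combine by CRT: x ≡ 1 (mod 61), x ≡ 56 (mod 73) ⇒ x ≡ 2319 (mod 4453).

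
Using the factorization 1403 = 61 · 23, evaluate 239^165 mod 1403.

Mod 61: 239 ≡ 56; by Fermat, exponent reduces to 165 mod 60 = 45; 56^45 ≡ 1 (mod 61).
Mod 23: 239 ≡ 9; by Fermat, exponent reduces to 165 mod 22 = 11; 9^11 ≡ 1 (mod 23).
Combine by CRT: x ≡ 1 (mod 61), x ≡ 1 (mod 23) ⇒ x ≡ 1 (mod 1403).

1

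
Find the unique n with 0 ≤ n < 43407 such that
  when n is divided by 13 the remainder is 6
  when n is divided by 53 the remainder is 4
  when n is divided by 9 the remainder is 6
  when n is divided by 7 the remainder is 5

24225

The moduli are pairwise coprime; M = 13·53·9·7 = 43407.
M/13 = 3339; 3339 ≡ 11 (mod 13); 11·6 ≡ 1, so inverse 6.
M/53 = 819; 819 ≡ 24 (mod 53); 24·42 ≡ 1, so inverse 42.
M/9 = 4823; 4823 ≡ 8 (mod 9); 8·8 ≡ 1, so inverse 8.
M/7 = 6201; 6201 ≡ 6 (mod 7); 6·6 ≡ 1, so inverse 6.
n ≡ 6·3339·6 + 4·819·42 + 6·4823·8 + 5·6201·6 = 675330.
675330 mod 43407 = 24225.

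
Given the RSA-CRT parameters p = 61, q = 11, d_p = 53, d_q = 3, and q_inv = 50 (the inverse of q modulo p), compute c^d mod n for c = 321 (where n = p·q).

118

m₁ = c^(d_p) mod p: c ≡ 16 (mod 61), and 16^53 mod 61 = 57.
m₂ = c^(d_q) mod q: c ≡ 2 (mod 11), and 2^3 mod 11 = 8.
h = q_inv·(m₁ − m₂) mod p = 50·(57 − 8) mod 61 = 10.
m = m₂ + h·q = 8 + 10·11 = 118.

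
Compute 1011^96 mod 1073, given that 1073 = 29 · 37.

861

Mod 29: 1011 ≡ 25; by Fermat, exponent reduces to 96 mod 28 = 12; 25^12 ≡ 20 (mod 29).
Mod 37: 1011 ≡ 12; by Fermat, exponent reduces to 96 mod 36 = 24; 12^24 ≡ 10 (mod 37).
Combine by CRT: x ≡ 20 (mod 29), x ≡ 10 (mod 37) ⇒ x ≡ 861 (mod 1073).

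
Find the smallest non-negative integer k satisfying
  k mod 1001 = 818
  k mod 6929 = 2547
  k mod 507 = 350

778595

gcd(1001, 6929) = 13 and 13 | (2547 − 818), so the pair is consistent; merging gives k ≡ 245062 (mod 533533), where 533533 = lcm(1001, 6929).
gcd(533533, 507) = 169 and 169 | (350 − 245062), so the pair is consistent; merging gives k ≡ 778595 (mod 1600599), where 1600599 = lcm(533533, 507).
The solution is unique modulo lcm(1001, 6929, 507) = 1600599.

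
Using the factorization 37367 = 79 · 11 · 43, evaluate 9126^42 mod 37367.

Mod 79: 9126 ≡ 41; 41^42 ≡ 46 (mod 79).
Mod 11: 9126 ≡ 7; by Fermat, exponent reduces to 42 mod 10 = 2; 7^2 ≡ 5 (mod 11).
Mod 43: 9126 ≡ 10; since 42 | 42, by Fermat 10^42 ≡ 1 (mod 43).
Combine by CRT: x ≡ 46 (mod 79), x ≡ 5 (mod 11), x ≡ 1 (mod 43) ⇒ x ≡ 9289 (mod 37367).

9289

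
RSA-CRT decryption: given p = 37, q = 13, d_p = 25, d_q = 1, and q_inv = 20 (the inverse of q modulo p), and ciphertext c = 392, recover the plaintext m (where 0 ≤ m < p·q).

m₁ = c^(d_p) mod p: c ≡ 22 (mod 37), and 22^25 mod 37 = 35.
m₂ = c^(d_q) mod q: c ≡ 2 (mod 13), and 2^1 mod 13 = 2.
h = q_inv·(m₁ − m₂) mod p = 20·(35 − 2) mod 37 = 31.
m = m₂ + h·q = 2 + 31·13 = 405.

405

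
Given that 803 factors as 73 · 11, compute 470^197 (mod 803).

673

Mod 73: 470 ≡ 32; by Fermat, exponent reduces to 197 mod 72 = 53; 32^53 ≡ 16 (mod 73).
Mod 11: 470 ≡ 8; by Fermat, exponent reduces to 197 mod 10 = 7; 8^7 ≡ 2 (mod 11).
Combine by CRT: x ≡ 16 (mod 73), x ≡ 2 (mod 11) ⇒ x ≡ 673 (mod 803).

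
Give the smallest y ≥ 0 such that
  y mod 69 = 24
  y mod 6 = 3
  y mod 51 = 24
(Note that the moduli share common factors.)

gcd(69, 6) = 3 and 3 | (3 − 24), so the pair is consistent; merging gives y ≡ 93 (mod 138), where 138 = lcm(69, 6).
gcd(138, 51) = 3 and 3 | (24 − 93), so the pair is consistent; merging gives y ≡ 1197 (mod 2346), where 2346 = lcm(138, 51).
The solution is unique modulo lcm(69, 6, 51) = 2346.

1197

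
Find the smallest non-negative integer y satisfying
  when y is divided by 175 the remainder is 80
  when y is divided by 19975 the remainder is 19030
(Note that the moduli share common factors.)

118905

Combine the congruences pairwise.
gcd(175, 19975) = 25 and 25 | (19030 − 80), so the pair is consistent; merging gives y ≡ 118905 (mod 139825), where 139825 = lcm(175, 19975).
The solution is unique modulo lcm(175, 19975) = 139825.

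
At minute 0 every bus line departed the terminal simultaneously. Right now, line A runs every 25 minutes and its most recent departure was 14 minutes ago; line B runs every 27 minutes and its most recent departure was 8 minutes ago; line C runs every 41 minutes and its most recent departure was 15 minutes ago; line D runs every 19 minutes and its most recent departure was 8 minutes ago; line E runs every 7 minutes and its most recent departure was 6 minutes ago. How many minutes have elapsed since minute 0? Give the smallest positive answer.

From t ≡ 14 (mod 25) write t = 14 + 25s. Substituting into t ≡ 8 (mod 27) gives 25s ≡ 21 (mod 27), and since 25⁻¹ ≡ 13 (mod 27), s ≡ 3. Hence t ≡ 14 + 25·3 = 89 (mod 675).
From t ≡ 89 (mod 675) write t = 89 + 675s. Substituting into t ≡ 15 (mod 41) gives 675s ≡ 8 (mod 41), and since 19⁻¹ ≡ 13 (mod 41), s ≡ 22. Hence t ≡ 89 + 675·22 = 14939 (mod 27675).
From t ≡ 14939 (mod 27675) write t = 14939 + 27675s. Substituting into t ≡ 8 (mod 19) gives 27675s ≡ 3 (mod 19), and since 11⁻¹ ≡ 7 (mod 19), s ≡ 2. Hence t ≡ 14939 + 27675·2 = 70289 (mod 525825).
From t ≡ 70289 (mod 525825) write t = 70289 + 525825s. Substituting into t ≡ 6 (mod 7) gives 525825s ≡ 4 (mod 7), and since 6⁻¹ ≡ 6 (mod 7), s ≡ 3. Hence t ≡ 70289 + 525825·3 = 1647764 (mod 3680775).

1647764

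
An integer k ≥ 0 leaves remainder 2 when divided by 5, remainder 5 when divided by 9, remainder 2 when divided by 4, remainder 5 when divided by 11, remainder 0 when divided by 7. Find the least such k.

2282

From k ≡ 2 (mod 5) write k = 2 + 5t. Substituting into k ≡ 5 (mod 9) gives 5t ≡ 3 (mod 9), and since 5⁻¹ ≡ 2 (mod 9), t ≡ 6. Hence k ≡ 2 + 5·6 = 32 (mod 45).
From k ≡ 32 (mod 45) write k = 32 + 45t. Substituting into k ≡ 2 (mod 4) gives 45t ≡ 2 (mod 4), and since 1⁻¹ ≡ 1 (mod 4), t ≡ 2. Hence k ≡ 32 + 45·2 = 122 (mod 180).
From k ≡ 122 (mod 180) write k = 122 + 180t. Substituting into k ≡ 5 (mod 11) gives 180t ≡ 4 (mod 11), and since 4⁻¹ ≡ 3 (mod 11), t ≡ 1. Hence k ≡ 122 + 180·1 = 302 (mod 1980).
From k ≡ 302 (mod 1980) write k = 302 + 1980t. Substituting into k ≡ 0 (mod 7) gives 1980t ≡ 6 (mod 7), and since 6⁻¹ ≡ 6 (mod 7), t ≡ 1. Hence k ≡ 302 + 1980·1 = 2282 (mod 13860).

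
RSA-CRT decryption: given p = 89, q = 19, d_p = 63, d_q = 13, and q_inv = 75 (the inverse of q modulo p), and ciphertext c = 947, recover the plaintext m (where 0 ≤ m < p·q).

m₁ = c^(d_p) mod p: c ≡ 57 (mod 89), and 57^63 mod 89 = 50.
m₂ = c^(d_q) mod q: c ≡ 16 (mod 19), and 16^13 mod 19 = 5.
h = q_inv·(m₁ − m₂) mod p = 75·(50 − 5) mod 89 = 82.
m = m₂ + h·q = 5 + 82·19 = 1563.

1563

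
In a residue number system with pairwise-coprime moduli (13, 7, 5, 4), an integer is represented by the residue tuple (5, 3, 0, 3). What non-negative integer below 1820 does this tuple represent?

From x ≡ 5 (mod 13) write x = 5 + 13t. Substituting into x ≡ 3 (mod 7) gives 13t ≡ 5 (mod 7), and since 6⁻¹ ≡ 6 (mod 7), t ≡ 2. Hence x ≡ 5 + 13·2 = 31 (mod 91).
From x ≡ 31 (mod 91) write x = 31 + 91t. Substituting into x ≡ 0 (mod 5) gives 91t ≡ 4 (mod 5), and since 1⁻¹ ≡ 1 (mod 5), t ≡ 4. Hence x ≡ 31 + 91·4 = 395 (mod 455).
From x ≡ 395 (mod 455) write x = 395 + 455t. Substituting into x ≡ 3 (mod 4) gives 455t ≡ 0 (mod 4), and since 3⁻¹ ≡ 3 (mod 4), t ≡ 0. Hence x ≡ 395 + 455·0 = 395 (mod 1820).

395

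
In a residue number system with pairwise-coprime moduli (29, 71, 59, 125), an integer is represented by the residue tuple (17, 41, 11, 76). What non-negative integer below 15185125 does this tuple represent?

From x ≡ 17 (mod 29) write x = 17 + 29t. Substituting into x ≡ 41 (mod 71) gives 29t ≡ 24 (mod 71), and since 29⁻¹ ≡ 49 (mod 71), t ≡ 40. Hence x ≡ 17 + 29·40 = 1177 (mod 2059).
From x ≡ 1177 (mod 2059) write x = 1177 + 2059t. Substituting into x ≡ 11 (mod 59) gives 2059t ≡ 14 (mod 59), and since 53⁻¹ ≡ 49 (mod 59), t ≡ 37. Hence x ≡ 1177 + 2059·37 = 77360 (mod 121481).
From x ≡ 77360 (mod 121481) write x = 77360 + 121481t. Substituting into x ≡ 76 (mod 125) gives 121481t ≡ 91 (mod 125), and since 106⁻¹ ≡ 46 (mod 125), t ≡ 61. Hence x ≡ 77360 + 121481·61 = 7487701 (mod 15185125).

7487701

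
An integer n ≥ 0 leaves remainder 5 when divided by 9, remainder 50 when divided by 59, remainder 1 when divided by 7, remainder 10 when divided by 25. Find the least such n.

The moduli are pairwise coprime; M = 9·59·7·25 = 92925.
M/9 = 10325; 10325 ≡ 2 (mod 9); 2·5 ≡ 1, so inverse 5.
M/59 = 1575; 1575 ≡ 41 (mod 59); 41·36 ≡ 1, so inverse 36.
M/7 = 13275; 13275 ≡ 3 (mod 7); 3·5 ≡ 1, so inverse 5.
M/25 = 3717; 3717 ≡ 17 (mod 25); 17·3 ≡ 1, so inverse 3.
n ≡ 5·10325·5 + 50·1575·36 + 1·13275·5 + 10·3717·3 = 3271010.
3271010 mod 92925 = 18635.

18635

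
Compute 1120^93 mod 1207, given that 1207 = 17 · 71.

Mod 17: 1120 ≡ 15; by Fermat, exponent reduces to 93 mod 16 = 13; 15^13 ≡ 2 (mod 17).
Mod 71: 1120 ≡ 55; by Fermat, exponent reduces to 93 mod 70 = 23; 55^23 ≡ 21 (mod 71).
Combine by CRT: x ≡ 2 (mod 17), x ≡ 21 (mod 71) ⇒ x ≡ 376 (mod 1207).

376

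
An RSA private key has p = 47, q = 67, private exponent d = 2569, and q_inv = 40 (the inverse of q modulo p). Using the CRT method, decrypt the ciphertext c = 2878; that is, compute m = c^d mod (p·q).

796

d_p = d mod (p−1) = 2569 mod 46 = 39; d_q = d mod (q−1) = 61.
m₁ = c^(d_p) mod p: c ≡ 11 (mod 47), and 11^39 mod 47 = 44.
m₂ = c^(d_q) mod q: c ≡ 64 (mod 67), and 64^61 mod 67 = 59.
h = q_inv·(m₁ − m₂) mod p = 40·(44 − 59) mod 47 = 11.
m = m₂ + h·q = 59 + 11·67 = 796.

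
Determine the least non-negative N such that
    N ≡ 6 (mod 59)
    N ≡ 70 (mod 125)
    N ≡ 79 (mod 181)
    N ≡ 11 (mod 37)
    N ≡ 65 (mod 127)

The moduli are pairwise coprime; M = 59·125·181·37·127 = 6272577625.
M/59 = 106314875; 106314875 ≡ 2 (mod 59); 2·30 ≡ 1, so inverse 30.
M/125 = 50180621; 50180621 ≡ 121 (mod 125); 121·31 ≡ 1, so inverse 31.
M/181 = 34655125; 34655125 ≡ 141 (mod 181); 141·95 ≡ 1, so inverse 95.
M/37 = 169529125; 169529125 ≡ 9 (mod 37); 9·33 ≡ 1, so inverse 33.
M/127 = 49390375; 49390375 ≡ 75 (mod 127); 75·105 ≡ 1, so inverse 105.
N ≡ 6·106314875·30 + 70·50180621·31 + 79·34655125·95 + 11·169529125·33 + 65·49390375·105 = 786743719945.
786743719945 mod 6272577625 = 2671516820.

2671516820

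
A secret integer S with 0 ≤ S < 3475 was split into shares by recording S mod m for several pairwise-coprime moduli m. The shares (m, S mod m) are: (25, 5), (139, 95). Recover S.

2180

Combine the congruences pairwise.
From S ≡ 5 (mod 25) write S = 5 + 25t. Substituting into S ≡ 95 (mod 139) gives 25t ≡ 90 (mod 139), and since 25⁻¹ ≡ 89 (mod 139), t ≡ 87. Hence S ≡ 5 + 25·87 = 2180 (mod 3475).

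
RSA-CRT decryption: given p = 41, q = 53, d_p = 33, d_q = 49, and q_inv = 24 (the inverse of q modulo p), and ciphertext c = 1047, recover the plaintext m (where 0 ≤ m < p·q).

753

m₁ = c^(d_p) mod p: c ≡ 22 (mod 41), and 22^33 mod 41 = 15.
m₂ = c^(d_q) mod q: c ≡ 40 (mod 53), and 40^49 mod 53 = 11.
h = q_inv·(m₁ − m₂) mod p = 24·(15 − 11) mod 41 = 14.
m = m₂ + h·q = 11 + 14·53 = 753.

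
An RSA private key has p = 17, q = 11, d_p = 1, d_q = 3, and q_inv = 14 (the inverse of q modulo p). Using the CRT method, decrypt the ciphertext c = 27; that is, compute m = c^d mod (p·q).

m₁ = c^(d_p) mod p: c ≡ 10 (mod 17), and 10^1 mod 17 = 10.
m₂ = c^(d_q) mod q: c ≡ 5 (mod 11), and 5^3 mod 11 = 4.
h = q_inv·(m₁ − m₂) mod p = 14·(10 − 4) mod 17 = 16.
m = m₂ + h·q = 4 + 16·11 = 180.

180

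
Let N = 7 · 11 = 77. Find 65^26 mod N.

67

Mod 7: 65 ≡ 2; by Fermat, exponent reduces to 26 mod 6 = 2; 2^2 ≡ 4 (mod 7).
Mod 11: 65 ≡ 10; by Fermat, exponent reduces to 26 mod 10 = 6; 10^6 ≡ 1 (mod 11).
Combine by CRT: x ≡ 4 (mod 7), x ≡ 1 (mod 11) ⇒ x ≡ 67 (mod 77).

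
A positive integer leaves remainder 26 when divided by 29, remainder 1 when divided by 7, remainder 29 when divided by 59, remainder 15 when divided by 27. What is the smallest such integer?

The moduli are pairwise coprime; N = 29·7·59·27 = 323379.
N/29 = 11151; 11151 ≡ 15 (mod 29); 15·2 ≡ 1, so inverse 2.
N/7 = 46197; 46197 ≡ 4 (mod 7); 4·2 ≡ 1, so inverse 2.
N/59 = 5481; 5481 ≡ 53 (mod 59); 53·49 ≡ 1, so inverse 49.
N/27 = 11977; 11977 ≡ 16 (mod 27); 16·22 ≡ 1, so inverse 22.
x ≡ 26·11151·2 + 1·46197·2 + 29·5481·49 + 15·11977·22 = 12413157.
12413157 mod 323379 = 124755.

124755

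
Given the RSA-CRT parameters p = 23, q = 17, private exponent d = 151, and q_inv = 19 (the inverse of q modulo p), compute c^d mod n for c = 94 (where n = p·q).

d_p = d mod (p−1) = 151 mod 22 = 19; d_q = d mod (q−1) = 7.
m₁ = c^(d_p) mod p: c ≡ 2 (mod 23), and 2^19 mod 23 = 3.
m₂ = c^(d_q) mod q: c ≡ 9 (mod 17), and 9^7 mod 17 = 2.
h = q_inv·(m₁ − m₂) mod p = 19·(3 − 2) mod 23 = 19.
m = m₂ + h·q = 2 + 19·17 = 325.

325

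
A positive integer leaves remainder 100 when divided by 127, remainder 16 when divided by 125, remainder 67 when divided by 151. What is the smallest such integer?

486891

From t ≡ 100 (mod 127) write t = 100 + 127s. Substituting into t ≡ 16 (mod 125) gives 127s ≡ 41 (mod 125), and since 2⁻¹ ≡ 63 (mod 125), s ≡ 83. Hence t ≡ 100 + 127·83 = 10641 (mod 15875).
From t ≡ 10641 (mod 15875) write t = 10641 + 15875s. Substituting into t ≡ 67 (mod 151) gives 15875s ≡ 147 (mod 151), and since 20⁻¹ ≡ 68 (mod 151), s ≡ 30. Hence t ≡ 10641 + 15875·30 = 486891 (mod 2397125).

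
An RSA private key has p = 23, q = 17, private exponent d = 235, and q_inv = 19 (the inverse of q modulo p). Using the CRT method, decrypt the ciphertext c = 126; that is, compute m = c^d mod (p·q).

286

d_p = d mod (p−1) = 235 mod 22 = 15; d_q = d mod (q−1) = 11.
m₁ = c^(d_p) mod p: c ≡ 11 (mod 23), and 11^15 mod 23 = 10.
m₂ = c^(d_q) mod q: c ≡ 7 (mod 17), and 7^11 mod 17 = 14.
h = q_inv·(m₁ − m₂) mod p = 19·(10 − 14) mod 23 = 16.
m = m₂ + h·q = 14 + 16·17 = 286.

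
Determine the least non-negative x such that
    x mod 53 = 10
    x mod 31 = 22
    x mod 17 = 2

16917

Combine the congruences pairwise.
From x ≡ 10 (mod 53) write x = 10 + 53t. Substituting into x ≡ 22 (mod 31) gives 53t ≡ 12 (mod 31), and since 22⁻¹ ≡ 24 (mod 31), t ≡ 9. Hence x ≡ 10 + 53·9 = 487 (mod 1643).
From x ≡ 487 (mod 1643) write x = 487 + 1643t. Substituting into x ≡ 2 (mod 17) gives 1643t ≡ 8 (mod 17), and since 11⁻¹ ≡ 14 (mod 17), t ≡ 10. Hence x ≡ 487 + 1643·10 = 16917 (mod 27931).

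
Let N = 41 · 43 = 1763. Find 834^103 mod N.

Mod 41: 834 ≡ 14; by Fermat, exponent reduces to 103 mod 40 = 23; 14^23 ≡ 3 (mod 41).
Mod 43: 834 ≡ 17; by Fermat, exponent reduces to 103 mod 42 = 19; 17^19 ≡ 25 (mod 43).
Combine by CRT: x ≡ 3 (mod 41), x ≡ 25 (mod 43) ⇒ x ≡ 1315 (mod 1763).

1315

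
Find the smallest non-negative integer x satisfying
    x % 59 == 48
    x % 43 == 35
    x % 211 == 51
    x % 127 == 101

From x ≡ 48 (mod 59) write x = 48 + 59t. Substituting into x ≡ 35 (mod 43) gives 59t ≡ 30 (mod 43), and since 16⁻¹ ≡ 35 (mod 43), t ≡ 18. Hence x ≡ 48 + 59·18 = 1110 (mod 2537).
From x ≡ 1110 (mod 2537) write x = 1110 + 2537t. Substituting into x ≡ 51 (mod 211) gives 2537t ≡ 207 (mod 211), and since 5⁻¹ ≡ 169 (mod 211), t ≡ 168. Hence x ≡ 1110 + 2537·168 = 427326 (mod 535307).
From x ≡ 427326 (mod 535307) write x = 427326 + 535307t. Substituting into x ≡ 101 (mod 127) gives 535307t ≡ 3 (mod 127), and since 2⁻¹ ≡ 64 (mod 127), t ≡ 65. Hence x ≡ 427326 + 535307·65 = 35222281 (mod 67983989).

35222281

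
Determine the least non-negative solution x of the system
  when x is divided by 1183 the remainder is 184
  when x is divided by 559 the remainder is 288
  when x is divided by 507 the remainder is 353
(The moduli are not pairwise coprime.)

Combine the congruences pairwise.
gcd(1183, 559) = 13 and 13 | (288 − 184), so the pair is consistent; merging gives x ≡ 42772 (mod 50869), where 50869 = lcm(1183, 559).
gcd(50869, 507) = 169 and 169 | (353 − 42772), so the pair is consistent; merging gives x ≡ 93641 (mod 152607), where 152607 = lcm(50869, 507).
The solution is unique modulo lcm(1183, 559, 507) = 152607.

93641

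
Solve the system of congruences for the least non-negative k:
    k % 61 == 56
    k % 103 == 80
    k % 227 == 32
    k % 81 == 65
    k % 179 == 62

5304521504

The moduli are pairwise coprime; N = 61·103·227·81·179 = 20679068259.
N/61 = 339001119; 339001119 ≡ 24 (mod 61); 24·28 ≡ 1, so inverse 28.
N/103 = 200767653; 200767653 ≡ 53 (mod 103); 53·35 ≡ 1, so inverse 35.
N/227 = 91097217; 91097217 ≡ 74 (mod 227); 74·181 ≡ 1, so inverse 181.
N/81 = 255297139; 255297139 ≡ 43 (mod 81); 43·49 ≡ 1, so inverse 49.
N/179 = 115525521; 115525521 ≡ 174 (mod 179); 174·143 ≡ 1, so inverse 143.
k ≡ 56·339001119·28 + 80·200767653·35 + 32·91097217·181 + 65·255297139·49 + 62·115525521·143 = 3458708920757.
3458708920757 mod 20679068259 = 5304521504.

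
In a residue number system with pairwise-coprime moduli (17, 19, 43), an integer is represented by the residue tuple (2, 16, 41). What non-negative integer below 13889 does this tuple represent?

4728

From x ≡ 2 (mod 17) write x = 2 + 17t. Substituting into x ≡ 16 (mod 19) gives 17t ≡ 14 (mod 19), and since 17⁻¹ ≡ 9 (mod 19), t ≡ 12. Hence x ≡ 2 + 17·12 = 206 (mod 323).
From x ≡ 206 (mod 323) write x = 206 + 323t. Substituting into x ≡ 41 (mod 43) gives 323t ≡ 7 (mod 43), and since 22⁻¹ ≡ 2 (mod 43), t ≡ 14. Hence x ≡ 206 + 323·14 = 4728 (mod 13889).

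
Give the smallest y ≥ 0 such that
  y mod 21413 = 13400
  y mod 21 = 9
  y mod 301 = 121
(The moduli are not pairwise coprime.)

762855

gcd(21413, 21) = 7 and 7 | (9 − 13400), so the pair is consistent; merging gives y ≡ 56226 (mod 64239), where 64239 = lcm(21413, 21).
gcd(64239, 301) = 7 and 7 | (121 − 56226), so the pair is consistent; merging gives y ≡ 762855 (mod 2762277), where 2762277 = lcm(64239, 301).
The solution is unique modulo lcm(21413, 21, 301) = 2762277.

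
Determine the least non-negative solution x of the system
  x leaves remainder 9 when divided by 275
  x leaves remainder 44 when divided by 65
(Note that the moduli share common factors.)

3034

gcd(275, 65) = 5 and 5 | (44 − 9), so the pair is consistent; merging gives x ≡ 3034 (mod 3575), where 3575 = lcm(275, 65).
The solution is unique modulo lcm(275, 65) = 3575.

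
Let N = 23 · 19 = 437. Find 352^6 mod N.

372

Mod 23: 352 ≡ 7; 7^6 ≡ 4 (mod 23).
Mod 19: 352 ≡ 10; 10^6 ≡ 11 (mod 19).
Combine by CRT: x ≡ 4 (mod 23), x ≡ 11 (mod 19) ⇒ x ≡ 372 (mod 437).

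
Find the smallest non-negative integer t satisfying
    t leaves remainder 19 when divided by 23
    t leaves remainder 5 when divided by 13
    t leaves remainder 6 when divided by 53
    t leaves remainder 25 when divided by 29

398195

The moduli are pairwise coprime; N = 23·13·53·29 = 459563.
N/23 = 19981; 19981 ≡ 17 (mod 23); 17·19 ≡ 1, so inverse 19.
N/13 = 35351; 35351 ≡ 4 (mod 13); 4·10 ≡ 1, so inverse 10.
N/53 = 8671; 8671 ≡ 32 (mod 53); 32·5 ≡ 1, so inverse 5.
N/29 = 15847; 15847 ≡ 13 (mod 29); 13·9 ≡ 1, so inverse 9.
t ≡ 19·19981·19 + 5·35351·10 + 6·8671·5 + 25·15847·9 = 12806396.
12806396 mod 459563 = 398195.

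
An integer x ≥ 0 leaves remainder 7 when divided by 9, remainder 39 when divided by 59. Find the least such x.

Combine the congruences pairwise.
From x ≡ 7 (mod 9) write x = 7 + 9t. Substituting into x ≡ 39 (mod 59) gives 9t ≡ 32 (mod 59), and since 9⁻¹ ≡ 46 (mod 59), t ≡ 56. Hence x ≡ 7 + 9·56 = 511 (mod 531).

511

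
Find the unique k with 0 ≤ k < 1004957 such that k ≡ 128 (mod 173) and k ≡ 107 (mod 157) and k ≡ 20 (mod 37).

The moduli are pairwise coprime; N = 173·157·37 = 1004957.
N/173 = 5809; 5809 ≡ 100 (mod 173); 100·109 ≡ 1, so inverse 109.
N/157 = 6401; 6401 ≡ 121 (mod 157); 121·109 ≡ 1, so inverse 109.
N/37 = 27161; 27161 ≡ 3 (mod 37); 3·25 ≡ 1, so inverse 25.
k ≡ 128·5809·109 + 107·6401·109 + 20·27161·25 = 169282531.
169282531 mod 1004957 = 449755.

449755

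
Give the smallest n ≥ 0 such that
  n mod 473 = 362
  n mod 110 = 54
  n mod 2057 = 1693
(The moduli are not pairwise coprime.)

645534

gcd(473, 110) = 11 and 11 | (54 − 362), so the pair is consistent; merging gives n ≡ 2254 (mod 4730), where 4730 = lcm(473, 110).
gcd(4730, 2057) = 11 and 11 | (1693 − 2254), so the pair is consistent; merging gives n ≡ 645534 (mod 884510), where 884510 = lcm(4730, 2057).
The solution is unique modulo lcm(473, 110, 2057) = 884510.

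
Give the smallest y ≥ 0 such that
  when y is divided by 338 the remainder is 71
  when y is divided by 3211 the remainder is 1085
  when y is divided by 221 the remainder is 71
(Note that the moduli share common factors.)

gcd(338, 3211) = 169 and 169 | (1085 − 71), so the pair is consistent; merging gives y ≡ 1085 (mod 6422), where 6422 = lcm(338, 3211).
gcd(6422, 221) = 13 and 13 | (71 − 1085), so the pair is consistent; merging gives y ≡ 46039 (mod 109174), where 109174 = lcm(6422, 221).
The solution is unique modulo lcm(338, 3211, 221) = 109174.

46039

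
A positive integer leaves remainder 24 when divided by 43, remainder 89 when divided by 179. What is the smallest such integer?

626

From a ≡ 24 (mod 43) write a = 24 + 43t. Substituting into a ≡ 89 (mod 179) gives 43t ≡ 65 (mod 179), and since 43⁻¹ ≡ 25 (mod 179), t ≡ 14. Hence a ≡ 24 + 43·14 = 626 (mod 7697).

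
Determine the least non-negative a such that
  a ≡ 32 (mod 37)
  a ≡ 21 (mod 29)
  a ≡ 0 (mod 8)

920

The moduli are pairwise coprime; N = 37·29·8 = 8584.
N/37 = 232; 232 ≡ 10 (mod 37); 10·26 ≡ 1, so inverse 26.
N/29 = 296; 296 ≡ 6 (mod 29); 6·5 ≡ 1, so inverse 5.
N/8 = 1073; 1073 ≡ 1 (mod 8), inverse 1.
a ≡ 32·232·26 + 21·296·5 + 0·1073·1 = 224104.
224104 mod 8584 = 920.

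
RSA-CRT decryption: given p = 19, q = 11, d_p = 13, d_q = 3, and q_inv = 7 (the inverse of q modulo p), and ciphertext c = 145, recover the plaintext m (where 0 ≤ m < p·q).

m₁ = c^(d_p) mod p: c ≡ 12 (mod 19), and 12^13 mod 19 = 12.
m₂ = c^(d_q) mod q: c ≡ 2 (mod 11), and 2^3 mod 11 = 8.
h = q_inv·(m₁ − m₂) mod p = 7·(12 − 8) mod 19 = 9.
m = m₂ + h·q = 8 + 9·11 = 107.

107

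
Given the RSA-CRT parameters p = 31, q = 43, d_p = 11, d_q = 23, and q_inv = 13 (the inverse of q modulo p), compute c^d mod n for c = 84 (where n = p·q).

m₁ = c^(d_p) mod p: c ≡ 22 (mod 31), and 22^11 mod 31 = 17.
m₂ = c^(d_q) mod q: c ≡ 41 (mod 43), and 41^23 mod 43 = 4.
h = q_inv·(m₁ − m₂) mod p = 13·(17 − 4) mod 31 = 14.
m = m₂ + h·q = 4 + 14·43 = 606.

606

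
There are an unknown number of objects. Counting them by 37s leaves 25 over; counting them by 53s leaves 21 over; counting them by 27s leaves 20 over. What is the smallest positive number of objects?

1505

The moduli are pairwise coprime; M = 37·53·27 = 52947.
M/37 = 1431; 1431 ≡ 25 (mod 37); 25·3 ≡ 1, so inverse 3.
M/53 = 999; 999 ≡ 45 (mod 53); 45·33 ≡ 1, so inverse 33.
M/27 = 1961; 1961 ≡ 17 (mod 27); 17·8 ≡ 1, so inverse 8.
N ≡ 25·1431·3 + 21·999·33 + 20·1961·8 = 1113392.
1113392 mod 52947 = 1505.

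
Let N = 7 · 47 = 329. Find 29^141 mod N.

43

Mod 7: 29 ≡ 1; by Fermat, exponent reduces to 141 mod 6 = 3; 1^3 ≡ 1 (mod 7).
Mod 47: 29 ≡ 29; by Fermat, exponent reduces to 141 mod 46 = 3; 29^3 ≡ 43 (mod 47).
Combine by CRT: x ≡ 1 (mod 7), x ≡ 43 (mod 47) ⇒ x ≡ 43 (mod 329).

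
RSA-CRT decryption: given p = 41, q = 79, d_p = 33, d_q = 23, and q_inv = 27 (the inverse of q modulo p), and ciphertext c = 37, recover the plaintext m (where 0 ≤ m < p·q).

1576

m₁ = c^(d_p) mod p: c ≡ 37 (mod 41), and 37^33 mod 41 = 18.
m₂ = c^(d_q) mod q: c ≡ 37 (mod 79), and 37^23 mod 79 = 75.
h = q_inv·(m₁ − m₂) mod p = 27·(18 − 75) mod 41 = 19.
m = m₂ + h·q = 75 + 19·79 = 1576.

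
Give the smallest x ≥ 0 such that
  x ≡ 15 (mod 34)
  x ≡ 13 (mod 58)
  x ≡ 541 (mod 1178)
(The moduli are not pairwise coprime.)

569515

gcd(34, 58) = 2 and 2 | (13 − 15), so the pair is consistent; merging gives x ≡ 593 (mod 986), where 986 = lcm(34, 58).
gcd(986, 1178) = 2 and 2 | (541 − 593), so the pair is consistent; merging gives x ≡ 569515 (mod 580754), where 580754 = lcm(986, 1178).
The solution is unique modulo lcm(34, 58, 1178) = 580754.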